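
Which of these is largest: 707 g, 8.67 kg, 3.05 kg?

707 g = 707 g
8.67 kg = 8670 g
3.05 kg = 3050 g

8.67 kg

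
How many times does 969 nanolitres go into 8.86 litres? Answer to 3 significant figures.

9140000

(8.86) / (969 × 10⁻⁹) = 0.009143 × 10⁹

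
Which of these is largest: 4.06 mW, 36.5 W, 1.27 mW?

4.06 mW = 0.00406 W
36.5 W = 36.5 W
1.27 mW = 0.00127 W

36.5 W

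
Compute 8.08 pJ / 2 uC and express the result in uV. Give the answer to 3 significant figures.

4.04 uV

(8.08 × 10^-12) / (2 × 10^-6) = 4.04 × 10^-6 V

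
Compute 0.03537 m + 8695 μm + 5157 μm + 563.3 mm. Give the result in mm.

In mm:
  0.03537 m = 0.03537 × 10^3 mm = 35.37
  8695 μm = 8695 × 10^-3 mm = 8.695
  5157 μm = 5157 × 10^-3 mm = 5.157
  563.3 mm → 563.3
Sum: 35.37 + 8.695 + 5.157 + 563.3 = 612.522

612.522 mm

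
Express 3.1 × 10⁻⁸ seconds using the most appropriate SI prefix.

= 31 × 10⁻⁹ seconds; 10⁻⁹ is nano.

31 nanoseconds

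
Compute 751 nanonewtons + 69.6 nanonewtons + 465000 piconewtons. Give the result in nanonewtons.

In nanonewtons:
  751 nanonewtons → 751
  69.6 nanonewtons → 69.6
  465000 piconewtons = 465000 × 10^-3 nanonewtons = 465
Sum: 751 + 69.6 + 465 = 1285.6

1285.6 nanonewtons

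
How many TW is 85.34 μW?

0.00000000000000008534 TW

micro = 1e-6, tera = 1e12; factor is 1e-18.
85.34 × 1e-18 = 0.00000000000000008534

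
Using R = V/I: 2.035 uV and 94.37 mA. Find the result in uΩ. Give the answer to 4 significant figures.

(2.035 × 10⁻⁶) / (94.37 × 10⁻³) = 0.0215641 × 10⁻³ Ω

21.56 uΩ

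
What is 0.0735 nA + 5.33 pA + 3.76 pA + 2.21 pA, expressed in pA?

In pA:
  0.0735 nA = 0.0735 × 10^3 pA = 73.5
  5.33 pA → 5.33
  3.76 pA → 3.76
  2.21 pA → 2.21
Sum: 73.5 + 5.33 + 3.76 + 2.21 = 84.8

84.8 pA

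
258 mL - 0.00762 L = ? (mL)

In mL:
  258 mL → 258
  0.00762 L = 0.00762 × 10^3 mL = 7.62
Difference: 258 - 7.62 = 250.38

250.38 mL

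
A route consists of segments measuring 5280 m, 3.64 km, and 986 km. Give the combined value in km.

In km:
  5280 m = 5280 × 10^-3 km = 5.28
  3.64 km → 3.64
  986 km → 986
Sum: 5.28 + 3.64 + 986 = 994.92

994.92 km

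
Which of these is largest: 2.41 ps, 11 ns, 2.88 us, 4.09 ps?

2.41 ps = 0.00000000000241 s
11 ns = 0.000000011 s
2.88 us = 0.00000288 s
4.09 ps = 0.00000000000409 s

2.88 us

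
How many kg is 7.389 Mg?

mega = 1e6, kilo = 1e3; factor is 1e3.
7.389 × 1e3 = 7389

7389 kg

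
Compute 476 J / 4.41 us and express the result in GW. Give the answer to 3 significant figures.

(476) / (4.41 × 10^-6) = 107.94 × 10^6 W

0.108 GW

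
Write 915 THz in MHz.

915000000 MHz

tera = 1e12, mega = 1e6; factor is 1e6.
915 × 1e6 = 915000000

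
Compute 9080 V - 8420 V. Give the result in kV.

In kV:
  9080 V = 9080 × 10^-3 kV = 9.08
  8420 V = 8420 × 10^-3 kV = 8.42
Difference: 9.08 - 8.42 = 0.66

0.66 kV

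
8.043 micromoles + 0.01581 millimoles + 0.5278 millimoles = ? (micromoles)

551.653 micromoles

In micromoles:
  8.043 micromoles → 8.043
  0.01581 millimoles = 0.01581 × 10^3 micromoles = 15.81
  0.5278 millimoles = 0.5278 × 10^3 micromoles = 527.8
Sum: 8.043 + 15.81 + 527.8 = 551.653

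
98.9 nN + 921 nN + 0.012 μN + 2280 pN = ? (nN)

1034.18 nN

In nN:
  98.9 nN → 98.9
  921 nN → 921
  0.012 μN = 0.012 × 10³ nN = 12
  2280 pN = 2280 × 10⁻³ nN = 2.28
Sum: 98.9 + 921 + 12 + 2.28 = 1034.18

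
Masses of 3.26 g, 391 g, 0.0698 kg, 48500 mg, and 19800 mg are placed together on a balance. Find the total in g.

532.36 g

In g:
  3.26 g → 3.26
  391 g → 391
  0.0698 kg = 0.0698 × 10³ g = 69.8
  48500 mg = 48500 × 10⁻³ g = 48.5
  19800 mg = 19800 × 10⁻³ g = 19.8
Sum: 3.26 + 391 + 69.8 + 48.5 + 19.8 = 532.36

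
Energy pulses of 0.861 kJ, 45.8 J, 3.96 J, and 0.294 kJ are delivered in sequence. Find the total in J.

In J:
  0.861 kJ = 0.861 × 10^3 J = 861
  45.8 J → 45.8
  3.96 J → 3.96
  0.294 kJ = 0.294 × 10^3 J = 294
Sum: 861 + 45.8 + 3.96 + 294 = 1204.76

1204.76 J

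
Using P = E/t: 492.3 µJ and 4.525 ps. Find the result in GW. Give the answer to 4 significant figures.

(492.3 × 10⁻⁶) / (4.525 × 10⁻¹²) = 108.796 × 10⁶ W

0.1088 GW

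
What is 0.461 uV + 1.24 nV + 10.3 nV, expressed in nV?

In nV:
  0.461 uV = 0.461 × 10³ nV = 461
  1.24 nV → 1.24
  10.3 nV → 10.3
Sum: 461 + 1.24 + 10.3 = 472.54

472.54 nV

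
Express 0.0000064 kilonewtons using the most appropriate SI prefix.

6.4 millinewtons

= 6.4 × 10^-3 newtons; 10^-3 is milli.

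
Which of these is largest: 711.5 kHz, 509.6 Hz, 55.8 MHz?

711.5 kHz = 711500 Hz
509.6 Hz = 509.6 Hz
55.8 MHz = 55800000 Hz

55.8 MHz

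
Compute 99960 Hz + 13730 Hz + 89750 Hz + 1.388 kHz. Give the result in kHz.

In kHz:
  99960 Hz = 99960 × 10^-3 kHz = 99.96
  13730 Hz = 13730 × 10^-3 kHz = 13.73
  89750 Hz = 89750 × 10^-3 kHz = 89.75
  1.388 kHz → 1.388
Sum: 99.96 + 13.73 + 89.75 + 1.388 = 204.828

204.828 kHz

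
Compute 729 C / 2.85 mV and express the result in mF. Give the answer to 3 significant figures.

(729) / (2.85 × 10^-3) = 255.79 × 10^3 F

256000000 mF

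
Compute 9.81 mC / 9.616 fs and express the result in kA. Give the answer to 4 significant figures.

(9.81 × 10^-3) / (9.616 × 10^-15) = 1.02017 × 10^12 A

1020000000 kA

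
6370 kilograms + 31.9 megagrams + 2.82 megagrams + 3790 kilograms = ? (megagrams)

44.88 megagrams

In megagrams:
  6370 kilograms = 6370 × 10⁻³ megagrams = 6.37
  31.9 megagrams → 31.9
  2.82 megagrams → 2.82
  3790 kilograms = 3790 × 10⁻³ megagrams = 3.79
Sum: 6.37 + 31.9 + 2.82 + 3.79 = 44.88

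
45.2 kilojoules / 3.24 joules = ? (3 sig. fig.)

(45.2 × 10^3) / (3.24) = 13.95 × 10^3

14000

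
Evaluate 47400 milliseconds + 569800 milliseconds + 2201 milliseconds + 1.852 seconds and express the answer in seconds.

In seconds:
  47400 milliseconds = 47400 × 10^-3 seconds = 47.4
  569800 milliseconds = 569800 × 10^-3 seconds = 569.8
  2201 milliseconds = 2201 × 10^-3 seconds = 2.201
  1.852 seconds → 1.852
Sum: 47.4 + 569.8 + 2.201 + 1.852 = 621.253

621.253 seconds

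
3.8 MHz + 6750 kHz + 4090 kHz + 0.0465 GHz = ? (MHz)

In MHz:
  3.8 MHz → 3.8
  6750 kHz = 6750e-3 MHz = 6.75
  4090 kHz = 4090e-3 MHz = 4.09
  0.0465 GHz = 0.0465e3 MHz = 46.5
Sum: 3.8 + 6.75 + 4.09 + 46.5 = 61.14

61.14 MHz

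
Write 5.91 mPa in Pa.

milli = 10^-3, (no prefix) = 10^0; factor is 10^-3.
5.91 × 10^-3 = 0.00591

0.00591 Pa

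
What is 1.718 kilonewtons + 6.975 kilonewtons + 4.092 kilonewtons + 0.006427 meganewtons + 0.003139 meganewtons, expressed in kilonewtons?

22.351 kilonewtons

In kilonewtons:
  1.718 kilonewtons → 1.718
  6.975 kilonewtons → 6.975
  4.092 kilonewtons → 4.092
  0.006427 meganewtons = 0.006427 × 10^3 kilonewtons = 6.427
  0.003139 meganewtons = 0.003139 × 10^3 kilonewtons = 3.139
Sum: 1.718 + 6.975 + 4.092 + 6.427 + 3.139 = 22.351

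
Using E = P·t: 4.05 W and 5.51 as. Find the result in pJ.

0.0000223155 pJ

4.05 × 5.51 × 10^-18 = 22.3155 × 10^-18 J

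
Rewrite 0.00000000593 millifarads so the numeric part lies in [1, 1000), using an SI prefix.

5.93 picofarads

= 5.93 × 10⁻¹² farads; 10⁻¹² is pico.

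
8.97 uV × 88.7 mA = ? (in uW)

8.97 × 10⁻⁶ × 88.7 × 10⁻³ = 795.639 × 10⁻⁹ W

0.795639 uW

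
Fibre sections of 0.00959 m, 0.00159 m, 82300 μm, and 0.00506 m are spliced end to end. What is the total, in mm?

98.54 mm

In mm:
  0.00959 m = 0.00959 × 10^3 mm = 9.59
  0.00159 m = 0.00159 × 10^3 mm = 1.59
  82300 μm = 82300 × 10^-3 mm = 82.3
  0.00506 m = 0.00506 × 10^3 mm = 5.06
Sum: 9.59 + 1.59 + 82.3 + 5.06 = 98.54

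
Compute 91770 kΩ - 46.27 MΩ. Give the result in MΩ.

In MΩ:
  91770 kΩ = 91770e-3 MΩ = 91.77
  46.27 MΩ → 46.27
Difference: 91.77 - 46.27 = 45.5

45.5 MΩ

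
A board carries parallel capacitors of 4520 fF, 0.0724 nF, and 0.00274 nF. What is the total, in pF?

79.66 pF

In pF:
  4520 fF = 4520e-3 pF = 4.52
  0.0724 nF = 0.0724e3 pF = 72.4
  0.00274 nF = 0.00274e3 pF = 2.74
Sum: 4.52 + 72.4 + 2.74 = 79.66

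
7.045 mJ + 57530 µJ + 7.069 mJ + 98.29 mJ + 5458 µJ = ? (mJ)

175.392 mJ

In mJ:
  7.045 mJ → 7.045
  57530 µJ = 57530 × 10⁻³ mJ = 57.53
  7.069 mJ → 7.069
  98.29 mJ → 98.29
  5458 µJ = 5458 × 10⁻³ mJ = 5.458
Sum: 7.045 + 57.53 + 7.069 + 98.29 + 5.458 = 175.392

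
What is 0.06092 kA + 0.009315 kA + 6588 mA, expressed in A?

76.823 A

In A:
  0.06092 kA = 0.06092 × 10^3 A = 60.92
  0.009315 kA = 0.009315 × 10^3 A = 9.315
  6588 mA = 6588 × 10^-3 A = 6.588
Sum: 60.92 + 9.315 + 6.588 = 76.823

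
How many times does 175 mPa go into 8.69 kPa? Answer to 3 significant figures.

(8.69e3) / (175e-3) = 0.04966e6

49700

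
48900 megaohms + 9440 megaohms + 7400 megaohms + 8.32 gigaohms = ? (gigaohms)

74.06 gigaohms

In gigaohms:
  48900 megaohms = 48900 × 10⁻³ gigaohms = 48.9
  9440 megaohms = 9440 × 10⁻³ gigaohms = 9.44
  7400 megaohms = 7400 × 10⁻³ gigaohms = 7.4
  8.32 gigaohms → 8.32
Sum: 48.9 + 9.44 + 7.4 + 8.32 = 74.06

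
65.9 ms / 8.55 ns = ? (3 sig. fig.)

(65.9e-3) / (8.55e-9) = 7.708e6

7710000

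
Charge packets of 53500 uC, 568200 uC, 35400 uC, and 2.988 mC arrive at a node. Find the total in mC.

In mC:
  53500 uC = 53500 × 10^-3 mC = 53.5
  568200 uC = 568200 × 10^-3 mC = 568.2
  35400 uC = 35400 × 10^-3 mC = 35.4
  2.988 mC → 2.988
Sum: 53.5 + 568.2 + 35.4 + 2.988 = 660.088

660.088 mC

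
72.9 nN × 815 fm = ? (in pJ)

0.0000000594135 pJ

72.9e-9 × 815e-15 = 59413.5e-24 J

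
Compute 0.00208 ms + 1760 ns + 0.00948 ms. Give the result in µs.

In µs:
  0.00208 ms = 0.00208 × 10^3 µs = 2.08
  1760 ns = 1760 × 10^-3 µs = 1.76
  0.00948 ms = 0.00948 × 10^3 µs = 9.48
Sum: 2.08 + 1.76 + 9.48 = 13.32

13.32 µs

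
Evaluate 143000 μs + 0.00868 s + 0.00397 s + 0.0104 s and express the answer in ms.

166.05 ms

In ms:
  143000 μs = 143000e-3 ms = 143
  0.00868 s = 0.00868e3 ms = 8.68
  0.00397 s = 0.00397e3 ms = 3.97
  0.0104 s = 0.0104e3 ms = 10.4
Sum: 143 + 8.68 + 3.97 + 10.4 = 166.05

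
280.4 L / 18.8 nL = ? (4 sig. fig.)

14910000000

(280.4) / (18.8 × 10^-9) = 14.915 × 10^9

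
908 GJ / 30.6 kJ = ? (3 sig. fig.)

(908e9) / (30.6e3) = 29.67e6

29700000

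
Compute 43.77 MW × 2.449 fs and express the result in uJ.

43.77 × 10^6 × 2.449 × 10^-15 = 107.19273 × 10^-9 J

0.10719273 uJ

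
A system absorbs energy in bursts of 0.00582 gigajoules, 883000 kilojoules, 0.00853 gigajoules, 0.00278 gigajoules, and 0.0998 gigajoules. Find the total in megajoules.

999.93 megajoules

In megajoules:
  0.00582 gigajoules = 0.00582 × 10³ megajoules = 5.82
  883000 kilojoules = 883000 × 10⁻³ megajoules = 883
  0.00853 gigajoules = 0.00853 × 10³ megajoules = 8.53
  0.00278 gigajoules = 0.00278 × 10³ megajoules = 2.78
  0.0998 gigajoules = 0.0998 × 10³ megajoules = 99.8
Sum: 5.82 + 883 + 8.53 + 2.78 + 99.8 = 999.93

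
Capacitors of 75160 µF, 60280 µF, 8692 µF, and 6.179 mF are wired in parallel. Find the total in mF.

150.311 mF

In mF:
  75160 µF = 75160 × 10⁻³ mF = 75.16
  60280 µF = 60280 × 10⁻³ mF = 60.28
  8692 µF = 8692 × 10⁻³ mF = 8.692
  6.179 mF → 6.179
Sum: 75.16 + 60.28 + 8.692 + 6.179 = 150.311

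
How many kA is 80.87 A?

0.08087 kA

(no prefix) = 10⁰, kilo = 10³; factor is 10⁻³.
80.87 × 10⁻³ = 0.08087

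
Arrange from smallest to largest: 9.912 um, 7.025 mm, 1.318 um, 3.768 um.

9.912 um = 0.000009912 m
7.025 mm = 0.007025 m
1.318 um = 0.000001318 m
3.768 um = 0.000003768 m

1.318 um < 3.768 um < 9.912 um < 7.025 mm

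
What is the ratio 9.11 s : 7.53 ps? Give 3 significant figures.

1210000000000

(9.11) / (7.53 × 10^-12) = 1.21 × 10^12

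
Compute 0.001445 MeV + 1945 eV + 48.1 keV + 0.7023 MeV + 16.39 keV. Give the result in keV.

In keV:
  0.001445 MeV = 0.001445 × 10³ keV = 1.445
  1945 eV = 1945 × 10⁻³ keV = 1.945
  48.1 keV → 48.1
  0.7023 MeV = 0.7023 × 10³ keV = 702.3
  16.39 keV → 16.39
Sum: 1.445 + 1.945 + 48.1 + 702.3 + 16.39 = 770.18

770.18 keV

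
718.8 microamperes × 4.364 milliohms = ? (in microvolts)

3.1368432 microvolts

718.8 × 10⁻⁶ × 4.364 × 10⁻³ = 3136.8432 × 10⁻⁹ V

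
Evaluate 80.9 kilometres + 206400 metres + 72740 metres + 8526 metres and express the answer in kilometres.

In kilometres:
  80.9 kilometres → 80.9
  206400 metres = 206400 × 10^-3 kilometres = 206.4
  72740 metres = 72740 × 10^-3 kilometres = 72.74
  8526 metres = 8526 × 10^-3 kilometres = 8.526
Sum: 80.9 + 206.4 + 72.74 + 8.526 = 368.566

368.566 kilometres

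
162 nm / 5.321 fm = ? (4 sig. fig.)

30450000

(162 × 10⁻⁹) / (5.321 × 10⁻¹⁵) = 30.445 × 10⁶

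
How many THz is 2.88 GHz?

giga = 10⁹, tera = 10¹²; factor is 10⁻³.
2.88 × 10⁻³ = 0.00288

0.00288 THz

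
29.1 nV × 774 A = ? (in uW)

29.1e-9 × 774 = 22523.4e-9 W

22.5234 uW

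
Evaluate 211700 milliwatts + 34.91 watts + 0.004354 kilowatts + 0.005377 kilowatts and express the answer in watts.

In watts:
  211700 milliwatts = 211700e-3 watts = 211.7
  34.91 watts → 34.91
  0.004354 kilowatts = 0.004354e3 watts = 4.354
  0.005377 kilowatts = 0.005377e3 watts = 5.377
Sum: 211.7 + 34.91 + 4.354 + 5.377 = 256.341

256.341 watts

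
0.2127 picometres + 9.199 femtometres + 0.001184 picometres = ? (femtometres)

223.083 femtometres

In femtometres:
  0.2127 picometres = 0.2127e3 femtometres = 212.7
  9.199 femtometres → 9.199
  0.001184 picometres = 0.001184e3 femtometres = 1.184
Sum: 212.7 + 9.199 + 1.184 = 223.083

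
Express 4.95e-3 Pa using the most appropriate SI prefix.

= 4.95e-3 Pa; 1e-3 is milli.

4.95 mPa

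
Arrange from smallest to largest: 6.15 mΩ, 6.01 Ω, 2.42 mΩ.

2.42 mΩ < 6.15 mΩ < 6.01 Ω

6.15 mΩ = 0.00615 Ω
6.01 Ω = 6.01 Ω
2.42 mΩ = 0.00242 Ω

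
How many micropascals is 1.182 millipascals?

milli = 10^-3, micro = 10^-6; factor is 10^3.
1.182 × 10^3 = 1182

1182 micropascals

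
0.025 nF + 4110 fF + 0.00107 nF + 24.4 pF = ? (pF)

In pF:
  0.025 nF = 0.025e3 pF = 25
  4110 fF = 4110e-3 pF = 4.11
  0.00107 nF = 0.00107e3 pF = 1.07
  24.4 pF → 24.4
Sum: 25 + 4.11 + 1.07 + 24.4 = 54.58

54.58 pF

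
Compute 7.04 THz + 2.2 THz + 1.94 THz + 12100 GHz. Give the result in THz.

23.28 THz

In THz:
  7.04 THz → 7.04
  2.2 THz → 2.2
  1.94 THz → 1.94
  12100 GHz = 12100 × 10⁻³ THz = 12.1
Sum: 7.04 + 2.2 + 1.94 + 12.1 = 23.28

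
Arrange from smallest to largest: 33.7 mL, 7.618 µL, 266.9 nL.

33.7 mL = 0.0337 L
7.618 µL = 0.000007618 L
266.9 nL = 0.0000002669 L

266.9 nL < 7.618 µL < 33.7 mL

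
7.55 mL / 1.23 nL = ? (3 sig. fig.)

(7.55e-3) / (1.23e-9) = 6.138e6

6140000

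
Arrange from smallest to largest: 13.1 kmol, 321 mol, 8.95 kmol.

321 mol < 8.95 kmol < 13.1 kmol

13.1 kmol = 13100 mol
321 mol = 321 mol
8.95 kmol = 8950 mol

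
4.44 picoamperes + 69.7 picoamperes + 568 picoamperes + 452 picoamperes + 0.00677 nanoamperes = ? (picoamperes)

1100.91 picoamperes

In picoamperes:
  4.44 picoamperes → 4.44
  69.7 picoamperes → 69.7
  568 picoamperes → 568
  452 picoamperes → 452
  0.00677 nanoamperes = 0.00677 × 10^3 picoamperes = 6.77
Sum: 4.44 + 69.7 + 568 + 452 + 6.77 = 1100.91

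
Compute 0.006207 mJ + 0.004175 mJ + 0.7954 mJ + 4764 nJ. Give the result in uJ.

In uJ:
  0.006207 mJ = 0.006207e3 uJ = 6.207
  0.004175 mJ = 0.004175e3 uJ = 4.175
  0.7954 mJ = 0.7954e3 uJ = 795.4
  4764 nJ = 4764e-3 uJ = 4.764
Sum: 6.207 + 4.175 + 795.4 + 4.764 = 810.546

810.546 uJ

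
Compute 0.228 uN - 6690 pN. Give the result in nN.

In nN:
  0.228 uN = 0.228 × 10³ nN = 228
  6690 pN = 6690 × 10⁻³ nN = 6.69
Difference: 228 - 6.69 = 221.31

221.31 nN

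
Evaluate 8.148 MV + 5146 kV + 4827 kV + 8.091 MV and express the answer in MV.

26.212 MV

In MV:
  8.148 MV → 8.148
  5146 kV = 5146 × 10⁻³ MV = 5.146
  4827 kV = 4827 × 10⁻³ MV = 4.827
  8.091 MV → 8.091
Sum: 8.148 + 5.146 + 4.827 + 8.091 = 26.212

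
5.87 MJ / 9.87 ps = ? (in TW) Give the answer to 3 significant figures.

(5.87 × 10^6) / (9.87 × 10^-12) = 0.59473 × 10^18 W

595000 TW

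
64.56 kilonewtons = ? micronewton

64560000000 micronewtons

kilo = 10³, micro = 10⁻⁶; factor is 10⁹.
64.56 × 10⁹ = 64560000000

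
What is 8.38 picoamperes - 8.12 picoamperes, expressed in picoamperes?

In picoamperes:
  8.38 picoamperes → 8.38
  8.12 picoamperes → 8.12
Difference: 8.38 - 8.12 = 0.26

0.26 picoamperes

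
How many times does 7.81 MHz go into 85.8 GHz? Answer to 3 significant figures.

(85.8e9) / (7.81e6) = 10.99e3

11000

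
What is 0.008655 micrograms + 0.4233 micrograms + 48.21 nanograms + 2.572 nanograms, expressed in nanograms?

482.737 nanograms

In nanograms:
  0.008655 micrograms = 0.008655 × 10^3 nanograms = 8.655
  0.4233 micrograms = 0.4233 × 10^3 nanograms = 423.3
  48.21 nanograms → 48.21
  2.572 nanograms → 2.572
Sum: 8.655 + 423.3 + 48.21 + 2.572 = 482.737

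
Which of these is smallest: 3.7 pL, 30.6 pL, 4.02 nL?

3.7 pL

3.7 pL = 0.0000000000037 L
30.6 pL = 0.0000000000306 L
4.02 nL = 0.00000000402 L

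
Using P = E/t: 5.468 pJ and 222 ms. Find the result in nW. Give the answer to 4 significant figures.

0.02463 nW

(5.468 × 10⁻¹²) / (222 × 10⁻³) = 0.0246306 × 10⁻⁹ W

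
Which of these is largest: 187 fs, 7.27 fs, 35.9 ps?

187 fs = 0.000000000000187 s
7.27 fs = 0.00000000000000727 s
35.9 ps = 0.0000000000359 s

35.9 ps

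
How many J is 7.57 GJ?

giga = 10⁹, (no prefix) = 10⁰; factor is 10⁹.
7.57 × 10⁹ = 7570000000

7570000000 J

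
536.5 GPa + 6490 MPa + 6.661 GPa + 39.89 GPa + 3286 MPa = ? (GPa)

592.827 GPa

In GPa:
  536.5 GPa → 536.5
  6490 MPa = 6490 × 10^-3 GPa = 6.49
  6.661 GPa → 6.661
  39.89 GPa → 39.89
  3286 MPa = 3286 × 10^-3 GPa = 3.286
Sum: 536.5 + 6.49 + 6.661 + 39.89 + 3.286 = 592.827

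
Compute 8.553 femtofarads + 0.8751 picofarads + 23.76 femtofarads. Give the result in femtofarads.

In femtofarads:
  8.553 femtofarads → 8.553
  0.8751 picofarads = 0.8751 × 10^3 femtofarads = 875.1
  23.76 femtofarads → 23.76
Sum: 8.553 + 875.1 + 23.76 = 907.413

907.413 femtofarads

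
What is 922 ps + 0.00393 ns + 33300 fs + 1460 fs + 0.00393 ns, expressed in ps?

964.62 ps

In ps:
  922 ps → 922
  0.00393 ns = 0.00393 × 10^3 ps = 3.93
  33300 fs = 33300 × 10^-3 ps = 33.3
  1460 fs = 1460 × 10^-3 ps = 1.46
  0.00393 ns = 0.00393 × 10^3 ps = 3.93
Sum: 922 + 3.93 + 33.3 + 1.46 + 3.93 = 964.62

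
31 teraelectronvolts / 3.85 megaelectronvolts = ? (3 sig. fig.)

(31 × 10¹²) / (3.85 × 10⁶) = 8.052 × 10⁶

8050000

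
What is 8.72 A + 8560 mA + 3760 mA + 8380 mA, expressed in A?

29.42 A

In A:
  8.72 A → 8.72
  8560 mA = 8560e-3 A = 8.56
  3760 mA = 3760e-3 A = 3.76
  8380 mA = 8380e-3 A = 8.38
Sum: 8.72 + 8.56 + 3.76 + 8.38 = 29.42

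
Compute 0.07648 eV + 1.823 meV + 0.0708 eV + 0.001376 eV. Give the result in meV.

In meV:
  0.07648 eV = 0.07648 × 10^3 meV = 76.48
  1.823 meV → 1.823
  0.0708 eV = 0.0708 × 10^3 meV = 70.8
  0.001376 eV = 0.001376 × 10^3 meV = 1.376
Sum: 76.48 + 1.823 + 70.8 + 1.376 = 150.479

150.479 meV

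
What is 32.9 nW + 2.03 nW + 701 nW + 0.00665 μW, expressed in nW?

742.58 nW

In nW:
  32.9 nW → 32.9
  2.03 nW → 2.03
  701 nW → 701
  0.00665 μW = 0.00665e3 nW = 6.65
Sum: 32.9 + 2.03 + 701 + 6.65 = 742.58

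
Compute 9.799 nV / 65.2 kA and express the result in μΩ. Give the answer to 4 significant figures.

(9.799 × 10^-9) / (65.2 × 10^3) = 0.150291 × 10^-12 Ω

0.0000001503 μΩ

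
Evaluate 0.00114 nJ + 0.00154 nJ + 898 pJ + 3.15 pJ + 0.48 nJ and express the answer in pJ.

1383.83 pJ

In pJ:
  0.00114 nJ = 0.00114 × 10^3 pJ = 1.14
  0.00154 nJ = 0.00154 × 10^3 pJ = 1.54
  898 pJ → 898
  3.15 pJ → 3.15
  0.48 nJ = 0.48 × 10^3 pJ = 480
Sum: 1.14 + 1.54 + 898 + 3.15 + 480 = 1383.83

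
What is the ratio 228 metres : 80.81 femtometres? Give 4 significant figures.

2821000000000000

(228) / (80.81 × 10⁻¹⁵) = 2.8214 × 10¹⁵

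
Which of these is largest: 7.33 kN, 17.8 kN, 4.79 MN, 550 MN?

550 MN

7.33 kN = 7330 N
17.8 kN = 17800 N
4.79 MN = 4790000 N
550 MN = 550000000 N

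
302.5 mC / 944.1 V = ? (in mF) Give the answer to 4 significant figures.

(302.5e-3) / (944.1) = 0.320411e-3 F

0.3204 mF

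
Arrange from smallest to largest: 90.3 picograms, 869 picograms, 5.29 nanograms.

90.3 picograms = 0.0000000000903 grams
869 picograms = 0.000000000869 grams
5.29 nanograms = 0.00000000529 grams

90.3 picograms < 869 picograms < 5.29 nanograms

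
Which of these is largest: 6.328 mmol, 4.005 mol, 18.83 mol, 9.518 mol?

6.328 mmol = 0.006328 mol
4.005 mol = 4.005 mol
18.83 mol = 18.83 mol
9.518 mol = 9.518 mol

18.83 mol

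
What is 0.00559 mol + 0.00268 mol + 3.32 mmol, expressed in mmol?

In mmol:
  0.00559 mol = 0.00559 × 10³ mmol = 5.59
  0.00268 mol = 0.00268 × 10³ mmol = 2.68
  3.32 mmol → 3.32
Sum: 5.59 + 2.68 + 3.32 = 11.59

11.59 mmol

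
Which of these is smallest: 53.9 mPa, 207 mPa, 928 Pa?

53.9 mPa = 0.0539 Pa
207 mPa = 0.207 Pa
928 Pa = 928 Pa

53.9 mPa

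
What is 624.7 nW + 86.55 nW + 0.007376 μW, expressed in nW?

In nW:
  624.7 nW → 624.7
  86.55 nW → 86.55
  0.007376 μW = 0.007376e3 nW = 7.376
Sum: 624.7 + 86.55 + 7.376 = 718.626

718.626 nW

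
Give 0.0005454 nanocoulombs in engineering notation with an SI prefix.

= 545.4 × 10⁻¹⁵ coulombs; 10⁻¹⁵ is femto.

545.4 femtocoulombs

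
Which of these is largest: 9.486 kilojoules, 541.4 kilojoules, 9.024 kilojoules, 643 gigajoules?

643 gigajoules

9.486 kilojoules = 9486 joules
541.4 kilojoules = 541400 joules
9.024 kilojoules = 9024 joules
643 gigajoules = 643000000000 joules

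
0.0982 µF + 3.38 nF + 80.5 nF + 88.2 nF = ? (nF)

In nF:
  0.0982 µF = 0.0982 × 10³ nF = 98.2
  3.38 nF → 3.38
  80.5 nF → 80.5
  88.2 nF → 88.2
Sum: 98.2 + 3.38 + 80.5 + 88.2 = 270.28

270.28 nF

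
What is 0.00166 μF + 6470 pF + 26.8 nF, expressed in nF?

In nF:
  0.00166 μF = 0.00166 × 10^3 nF = 1.66
  6470 pF = 6470 × 10^-3 nF = 6.47
  26.8 nF → 26.8
Sum: 1.66 + 6.47 + 26.8 = 34.93

34.93 nF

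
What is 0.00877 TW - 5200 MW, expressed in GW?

3.57 GW

In GW:
  0.00877 TW = 0.00877 × 10^3 GW = 8.77
  5200 MW = 5200 × 10^-3 GW = 5.2
Difference: 8.77 - 5.2 = 3.57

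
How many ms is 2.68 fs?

0.00000000000268 ms

femto = 10⁻¹⁵, milli = 10⁻³; factor is 10⁻¹².
2.68 × 10⁻¹² = 0.00000000000268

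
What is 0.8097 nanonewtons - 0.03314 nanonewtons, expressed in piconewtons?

776.56 piconewtons

In piconewtons:
  0.8097 nanonewtons = 0.8097 × 10^3 piconewtons = 809.7
  0.03314 nanonewtons = 0.03314 × 10^3 piconewtons = 33.14
Difference: 809.7 - 33.14 = 776.56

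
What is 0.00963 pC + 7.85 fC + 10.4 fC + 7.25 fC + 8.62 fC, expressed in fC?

43.75 fC

In fC:
  0.00963 pC = 0.00963e3 fC = 9.63
  7.85 fC → 7.85
  10.4 fC → 10.4
  7.25 fC → 7.25
  8.62 fC → 8.62
Sum: 9.63 + 7.85 + 10.4 + 7.25 + 8.62 = 43.75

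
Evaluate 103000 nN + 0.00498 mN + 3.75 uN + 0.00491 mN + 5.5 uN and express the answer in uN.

In uN:
  103000 nN = 103000e-3 uN = 103
  0.00498 mN = 0.00498e3 uN = 4.98
  3.75 uN → 3.75
  0.00491 mN = 0.00491e3 uN = 4.91
  5.5 uN → 5.5
Sum: 103 + 4.98 + 3.75 + 4.91 + 5.5 = 122.14

122.14 uN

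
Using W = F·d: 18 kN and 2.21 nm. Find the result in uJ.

39.78 uJ

18 × 10³ × 2.21 × 10⁻⁹ = 39.78 × 10⁻⁶ J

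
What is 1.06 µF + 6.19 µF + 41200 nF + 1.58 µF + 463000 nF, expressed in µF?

513.03 µF

In µF:
  1.06 µF → 1.06
  6.19 µF → 6.19
  41200 nF = 41200e-3 µF = 41.2
  1.58 µF → 1.58
  463000 nF = 463000e-3 µF = 463
Sum: 1.06 + 6.19 + 41.2 + 1.58 + 463 = 513.03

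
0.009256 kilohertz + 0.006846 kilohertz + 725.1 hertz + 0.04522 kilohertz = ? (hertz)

786.422 hertz

In hertz:
  0.009256 kilohertz = 0.009256 × 10³ hertz = 9.256
  0.006846 kilohertz = 0.006846 × 10³ hertz = 6.846
  725.1 hertz → 725.1
  0.04522 kilohertz = 0.04522 × 10³ hertz = 45.22
Sum: 9.256 + 6.846 + 725.1 + 45.22 = 786.422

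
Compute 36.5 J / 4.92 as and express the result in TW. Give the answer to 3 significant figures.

(36.5) / (4.92e-18) = 7.4187e18 W

7420000 TW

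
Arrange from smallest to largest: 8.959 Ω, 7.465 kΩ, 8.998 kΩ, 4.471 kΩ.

8.959 Ω < 4.471 kΩ < 7.465 kΩ < 8.998 kΩ

8.959 Ω = 8.959 Ω
7.465 kΩ = 7465 Ω
8.998 kΩ = 8998 Ω
4.471 kΩ = 4471 Ω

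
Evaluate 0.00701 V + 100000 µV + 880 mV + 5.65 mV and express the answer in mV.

In mV:
  0.00701 V = 0.00701 × 10³ mV = 7.01
  100000 µV = 100000 × 10⁻³ mV = 100
  880 mV → 880
  5.65 mV → 5.65
Sum: 7.01 + 100 + 880 + 5.65 = 992.66

992.66 mV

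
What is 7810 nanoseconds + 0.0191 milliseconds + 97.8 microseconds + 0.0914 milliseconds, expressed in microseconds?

216.11 microseconds

In microseconds:
  7810 nanoseconds = 7810e-3 microseconds = 7.81
  0.0191 milliseconds = 0.0191e3 microseconds = 19.1
  97.8 microseconds → 97.8
  0.0914 milliseconds = 0.0914e3 microseconds = 91.4
Sum: 7.81 + 19.1 + 97.8 + 91.4 = 216.11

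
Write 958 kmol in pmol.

kilo = 10³, pico = 10⁻¹²; factor is 10¹⁵.
958 × 10¹⁵ = 958000000000000000

958000000000000000 pmol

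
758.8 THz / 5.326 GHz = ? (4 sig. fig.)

142500

(758.8 × 10¹²) / (5.326 × 10⁹) = 142.47 × 10³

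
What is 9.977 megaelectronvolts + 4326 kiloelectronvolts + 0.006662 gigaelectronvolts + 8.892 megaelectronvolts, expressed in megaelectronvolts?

29.857 megaelectronvolts

In megaelectronvolts:
  9.977 megaelectronvolts → 9.977
  4326 kiloelectronvolts = 4326 × 10⁻³ megaelectronvolts = 4.326
  0.006662 gigaelectronvolts = 0.006662 × 10³ megaelectronvolts = 6.662
  8.892 megaelectronvolts → 8.892
Sum: 9.977 + 4.326 + 6.662 + 8.892 = 29.857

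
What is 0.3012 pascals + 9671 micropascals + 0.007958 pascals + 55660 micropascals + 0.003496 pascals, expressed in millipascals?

In millipascals:
  0.3012 pascals = 0.3012e3 millipascals = 301.2
  9671 micropascals = 9671e-3 millipascals = 9.671
  0.007958 pascals = 0.007958e3 millipascals = 7.958
  55660 micropascals = 55660e-3 millipascals = 55.66
  0.003496 pascals = 0.003496e3 millipascals = 3.496
Sum: 301.2 + 9.671 + 7.958 + 55.66 + 3.496 = 377.985

377.985 millipascals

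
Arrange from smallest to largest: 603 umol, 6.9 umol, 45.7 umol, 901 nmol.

901 nmol < 6.9 umol < 45.7 umol < 603 umol

603 umol = 0.000603 mol
6.9 umol = 0.0000069 mol
45.7 umol = 0.0000457 mol
901 nmol = 0.000000901 mol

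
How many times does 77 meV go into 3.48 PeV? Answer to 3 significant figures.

(3.48 × 10¹⁵) / (77 × 10⁻³) = 0.04519 × 10¹⁸

45200000000000000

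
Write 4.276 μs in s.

0.000004276 s

micro = 10⁻⁶, (no prefix) = 10⁰; factor is 10⁻⁶.
4.276 × 10⁻⁶ = 0.000004276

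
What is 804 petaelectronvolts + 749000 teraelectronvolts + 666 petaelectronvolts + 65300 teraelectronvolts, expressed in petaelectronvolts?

2284.3 petaelectronvolts

In petaelectronvolts:
  804 petaelectronvolts → 804
  749000 teraelectronvolts = 749000 × 10^-3 petaelectronvolts = 749
  666 petaelectronvolts → 666
  65300 teraelectronvolts = 65300 × 10^-3 petaelectronvolts = 65.3
Sum: 804 + 749 + 666 + 65.3 = 2284.3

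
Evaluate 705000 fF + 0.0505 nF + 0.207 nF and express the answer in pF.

In pF:
  705000 fF = 705000 × 10^-3 pF = 705
  0.0505 nF = 0.0505 × 10^3 pF = 50.5
  0.207 nF = 0.207 × 10^3 pF = 207
Sum: 705 + 50.5 + 207 = 962.5

962.5 pF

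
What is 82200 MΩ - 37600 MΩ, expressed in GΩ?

In GΩ:
  82200 MΩ = 82200 × 10^-3 GΩ = 82.2
  37600 MΩ = 37600 × 10^-3 GΩ = 37.6
Difference: 82.2 - 37.6 = 44.6

44.6 GΩ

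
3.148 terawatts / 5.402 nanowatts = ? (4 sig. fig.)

582700000000000000000

(3.148e12) / (5.402e-9) = 0.58275e21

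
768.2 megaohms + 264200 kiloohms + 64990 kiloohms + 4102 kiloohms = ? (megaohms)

1101.492 megaohms

In megaohms:
  768.2 megaohms → 768.2
  264200 kiloohms = 264200e-3 megaohms = 264.2
  64990 kiloohms = 64990e-3 megaohms = 64.99
  4102 kiloohms = 4102e-3 megaohms = 4.102
Sum: 768.2 + 264.2 + 64.99 + 4.102 = 1101.492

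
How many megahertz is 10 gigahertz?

10000 megahertz

giga = 10^9, mega = 10^6; factor is 10^3.
10 × 10^3 = 10000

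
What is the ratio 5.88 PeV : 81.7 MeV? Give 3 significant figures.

72000000

(5.88e15) / (81.7e6) = 0.07197e9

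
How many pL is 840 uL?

840000000 pL

micro = 10⁻⁶, pico = 10⁻¹²; factor is 10⁶.
840 × 10⁶ = 840000000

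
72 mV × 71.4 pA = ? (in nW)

72e-3 × 71.4e-12 = 5140.8e-15 W

0.0051408 nW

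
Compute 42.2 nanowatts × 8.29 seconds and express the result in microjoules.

0.349838 microjoules

42.2 × 10⁻⁹ × 8.29 = 349.838 × 10⁻⁹ J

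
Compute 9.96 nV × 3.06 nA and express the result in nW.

9.96 × 10^-9 × 3.06 × 10^-9 = 30.4776 × 10^-18 W

0.0000000304776 nW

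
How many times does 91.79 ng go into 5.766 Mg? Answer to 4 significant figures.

(5.766 × 10⁶) / (91.79 × 10⁻⁹) = 0.062817 × 10¹⁵

62820000000000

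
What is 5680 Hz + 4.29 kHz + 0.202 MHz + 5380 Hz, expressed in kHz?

In kHz:
  5680 Hz = 5680 × 10⁻³ kHz = 5.68
  4.29 kHz → 4.29
  0.202 MHz = 0.202 × 10³ kHz = 202
  5380 Hz = 5380 × 10⁻³ kHz = 5.38
Sum: 5.68 + 4.29 + 202 + 5.38 = 217.35

217.35 kHz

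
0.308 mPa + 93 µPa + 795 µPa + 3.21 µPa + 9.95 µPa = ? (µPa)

In µPa:
  0.308 mPa = 0.308 × 10³ µPa = 308
  93 µPa → 93
  795 µPa → 795
  3.21 µPa → 3.21
  9.95 µPa → 9.95
Sum: 308 + 93 + 795 + 3.21 + 9.95 = 1209.16

1209.16 µPa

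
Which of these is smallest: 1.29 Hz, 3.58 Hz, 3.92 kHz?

1.29 Hz

1.29 Hz = 1.29 Hz
3.58 Hz = 3.58 Hz
3.92 kHz = 3920 Hz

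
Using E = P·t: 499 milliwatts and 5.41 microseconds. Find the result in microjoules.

499e-3 × 5.41e-6 = 2699.59e-9 J

2.69959 microjoules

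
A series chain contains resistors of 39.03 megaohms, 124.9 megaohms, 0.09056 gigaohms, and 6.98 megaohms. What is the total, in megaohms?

261.47 megaohms

In megaohms:
  39.03 megaohms → 39.03
  124.9 megaohms → 124.9
  0.09056 gigaohms = 0.09056e3 megaohms = 90.56
  6.98 megaohms → 6.98
Sum: 39.03 + 124.9 + 90.56 + 6.98 = 261.47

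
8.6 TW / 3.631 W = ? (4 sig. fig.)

(8.6e12) / (3.631) = 2.3685e12

2368000000000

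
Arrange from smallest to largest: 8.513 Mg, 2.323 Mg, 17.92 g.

8.513 Mg = 8513000 g
2.323 Mg = 2323000 g
17.92 g = 17.92 g

17.92 g < 2.323 Mg < 8.513 Mg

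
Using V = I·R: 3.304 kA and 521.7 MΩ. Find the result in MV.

3.304e3 × 521.7e6 = 1723.6968e9 V

1723696.8 MV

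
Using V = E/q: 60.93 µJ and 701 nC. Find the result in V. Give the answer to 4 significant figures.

(60.93 × 10⁻⁶) / (701 × 10⁻⁹) = 0.0869187 × 10³ V

86.92 V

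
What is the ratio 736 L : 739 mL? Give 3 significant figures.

(736) / (739e-3) = 0.9959e3

996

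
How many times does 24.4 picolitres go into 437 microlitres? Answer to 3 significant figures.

(437e-6) / (24.4e-12) = 17.91e6

17900000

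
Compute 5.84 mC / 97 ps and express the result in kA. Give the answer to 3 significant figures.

(5.84e-3) / (97e-12) = 0.060206e9 A

60200 kA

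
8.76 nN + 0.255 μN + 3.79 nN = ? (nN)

267.55 nN

In nN:
  8.76 nN → 8.76
  0.255 μN = 0.255e3 nN = 255
  3.79 nN → 3.79
Sum: 8.76 + 255 + 3.79 = 267.55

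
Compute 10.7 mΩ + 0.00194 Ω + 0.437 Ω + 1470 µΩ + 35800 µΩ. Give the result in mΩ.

486.91 mΩ

In mΩ:
  10.7 mΩ → 10.7
  0.00194 Ω = 0.00194e3 mΩ = 1.94
  0.437 Ω = 0.437e3 mΩ = 437
  1470 µΩ = 1470e-3 mΩ = 1.47
  35800 µΩ = 35800e-3 mΩ = 35.8
Sum: 10.7 + 1.94 + 437 + 1.47 + 35.8 = 486.91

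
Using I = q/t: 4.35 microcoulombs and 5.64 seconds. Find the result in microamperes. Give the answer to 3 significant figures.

(4.35 × 10⁻⁶) / (5.64) = 0.77128 × 10⁻⁶ A

0.771 microamperes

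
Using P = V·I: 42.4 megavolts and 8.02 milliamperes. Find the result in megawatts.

0.340048 megawatts

42.4 × 10^6 × 8.02 × 10^-3 = 340.048 × 10^3 W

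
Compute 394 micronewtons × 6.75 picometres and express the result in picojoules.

0.0026595 picojoules

394 × 10^-6 × 6.75 × 10^-12 = 2659.5 × 10^-18 J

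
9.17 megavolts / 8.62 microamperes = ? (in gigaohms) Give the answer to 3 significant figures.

(9.17 × 10⁶) / (8.62 × 10⁻⁶) = 1.0638 × 10¹² Ω

1060 gigaohms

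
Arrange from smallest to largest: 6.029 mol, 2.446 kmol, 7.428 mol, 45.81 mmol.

6.029 mol = 6.029 mol
2.446 kmol = 2446 mol
7.428 mol = 7.428 mol
45.81 mmol = 0.04581 mol

45.81 mmol < 6.029 mol < 7.428 mol < 2.446 kmol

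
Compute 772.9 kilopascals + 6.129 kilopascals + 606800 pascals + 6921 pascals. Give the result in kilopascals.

1392.75 kilopascals

In kilopascals:
  772.9 kilopascals → 772.9
  6.129 kilopascals → 6.129
  606800 pascals = 606800 × 10⁻³ kilopascals = 606.8
  6921 pascals = 6921 × 10⁻³ kilopascals = 6.921
Sum: 772.9 + 6.129 + 606.8 + 6.921 = 1392.75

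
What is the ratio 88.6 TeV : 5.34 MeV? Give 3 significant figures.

16600000

(88.6 × 10^12) / (5.34 × 10^6) = 16.59 × 10^6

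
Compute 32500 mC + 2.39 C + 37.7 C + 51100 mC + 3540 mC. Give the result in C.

In C:
  32500 mC = 32500 × 10^-3 C = 32.5
  2.39 C → 2.39
  37.7 C → 37.7
  51100 mC = 51100 × 10^-3 C = 51.1
  3540 mC = 3540 × 10^-3 C = 3.54
Sum: 32.5 + 2.39 + 37.7 + 51.1 + 3.54 = 127.23

127.23 C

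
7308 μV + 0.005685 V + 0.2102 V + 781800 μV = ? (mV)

1004.993 mV

In mV:
  7308 μV = 7308 × 10⁻³ mV = 7.308
  0.005685 V = 0.005685 × 10³ mV = 5.685
  0.2102 V = 0.2102 × 10³ mV = 210.2
  781800 μV = 781800 × 10⁻³ mV = 781.8
Sum: 7.308 + 5.685 + 210.2 + 781.8 = 1004.993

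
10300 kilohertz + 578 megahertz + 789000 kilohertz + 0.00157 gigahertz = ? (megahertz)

1378.87 megahertz

In megahertz:
  10300 kilohertz = 10300 × 10^-3 megahertz = 10.3
  578 megahertz → 578
  789000 kilohertz = 789000 × 10^-3 megahertz = 789
  0.00157 gigahertz = 0.00157 × 10^3 megahertz = 1.57
Sum: 10.3 + 578 + 789 + 1.57 = 1378.87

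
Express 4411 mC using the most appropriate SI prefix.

4.411 C

= 4.411 C; mantissa already in [1, 1000).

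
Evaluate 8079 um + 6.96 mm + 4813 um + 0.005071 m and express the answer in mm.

In mm:
  8079 um = 8079e-3 mm = 8.079
  6.96 mm → 6.96
  4813 um = 4813e-3 mm = 4.813
  0.005071 m = 0.005071e3 mm = 5.071
Sum: 8.079 + 6.96 + 4.813 + 5.071 = 24.923

24.923 mm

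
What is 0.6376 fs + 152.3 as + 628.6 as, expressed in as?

1418.5 as

In as:
  0.6376 fs = 0.6376 × 10^3 as = 637.6
  152.3 as → 152.3
  628.6 as → 628.6
Sum: 637.6 + 152.3 + 628.6 = 1418.5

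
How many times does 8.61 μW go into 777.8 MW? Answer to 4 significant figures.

(777.8e6) / (8.61e-6) = 90.337e12

90340000000000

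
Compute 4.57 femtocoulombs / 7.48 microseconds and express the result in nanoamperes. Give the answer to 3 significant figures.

(4.57 × 10^-15) / (7.48 × 10^-6) = 0.61096 × 10^-9 A

0.611 nanoamperes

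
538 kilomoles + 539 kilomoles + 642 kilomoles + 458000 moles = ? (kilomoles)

In kilomoles:
  538 kilomoles → 538
  539 kilomoles → 539
  642 kilomoles → 642
  458000 moles = 458000 × 10⁻³ kilomoles = 458
Sum: 538 + 539 + 642 + 458 = 2177

2177 kilomoles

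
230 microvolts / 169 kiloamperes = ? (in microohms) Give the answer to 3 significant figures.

(230 × 10^-6) / (169 × 10^3) = 1.3609 × 10^-9 Ω

0.00136 microohms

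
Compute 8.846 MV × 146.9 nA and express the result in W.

8.846e6 × 146.9e-9 = 1299.4774e-3 W

1.2994774 W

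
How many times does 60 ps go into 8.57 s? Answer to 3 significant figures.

143000000000

(8.57) / (60e-12) = 0.1428e12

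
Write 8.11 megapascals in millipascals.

8110000000 millipascals

mega = 1e6, milli = 1e-3; factor is 1e9.
8.11 × 1e9 = 8110000000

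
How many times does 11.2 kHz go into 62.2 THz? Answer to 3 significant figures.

5550000000

(62.2 × 10^12) / (11.2 × 10^3) = 5.554 × 10^9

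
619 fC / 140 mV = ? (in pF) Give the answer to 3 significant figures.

4.42 pF

(619 × 10⁻¹⁵) / (140 × 10⁻³) = 4.4214 × 10⁻¹² F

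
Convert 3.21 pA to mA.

0.00000000321 mA

pico = 10^-12, milli = 10^-3; factor is 10^-9.
3.21 × 10^-9 = 0.00000000321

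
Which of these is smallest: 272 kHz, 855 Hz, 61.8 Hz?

61.8 Hz

272 kHz = 272000 Hz
855 Hz = 855 Hz
61.8 Hz = 61.8 Hz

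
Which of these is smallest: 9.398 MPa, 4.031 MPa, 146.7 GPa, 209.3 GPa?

9.398 MPa = 9398000 Pa
4.031 MPa = 4031000 Pa
146.7 GPa = 146700000000 Pa
209.3 GPa = 209300000000 Pa

4.031 MPa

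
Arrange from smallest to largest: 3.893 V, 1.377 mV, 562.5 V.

3.893 V = 3.893 V
1.377 mV = 0.001377 V
562.5 V = 562.5 V

1.377 mV < 3.893 V < 562.5 V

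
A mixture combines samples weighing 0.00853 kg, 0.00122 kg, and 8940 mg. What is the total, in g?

18.69 g

In g:
  0.00853 kg = 0.00853 × 10³ g = 8.53
  0.00122 kg = 0.00122 × 10³ g = 1.22
  8940 mg = 8940 × 10⁻³ g = 8.94
Sum: 8.53 + 1.22 + 8.94 = 18.69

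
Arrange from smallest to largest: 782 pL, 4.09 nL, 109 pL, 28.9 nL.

782 pL = 0.000000000782 L
4.09 nL = 0.00000000409 L
109 pL = 0.000000000109 L
28.9 nL = 0.0000000289 L

109 pL < 782 pL < 4.09 nL < 28.9 nL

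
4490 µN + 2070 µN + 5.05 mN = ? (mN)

In mN:
  4490 µN = 4490 × 10^-3 mN = 4.49
  2070 µN = 2070 × 10^-3 mN = 2.07
  5.05 mN → 5.05
Sum: 4.49 + 2.07 + 5.05 = 11.61

11.61 mN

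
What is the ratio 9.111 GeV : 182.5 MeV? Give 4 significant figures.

(9.111e9) / (182.5e6) = 0.049923e3

49.92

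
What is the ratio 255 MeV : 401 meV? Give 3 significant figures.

636000000

(255 × 10⁶) / (401 × 10⁻³) = 0.6359 × 10⁹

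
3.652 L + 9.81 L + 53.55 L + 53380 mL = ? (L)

120.392 L

In L:
  3.652 L → 3.652
  9.81 L → 9.81
  53.55 L → 53.55
  53380 mL = 53380 × 10^-3 L = 53.38
Sum: 3.652 + 9.81 + 53.55 + 53.38 = 120.392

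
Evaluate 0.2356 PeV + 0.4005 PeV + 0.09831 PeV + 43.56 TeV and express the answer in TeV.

777.97 TeV

In TeV:
  0.2356 PeV = 0.2356 × 10^3 TeV = 235.6
  0.4005 PeV = 0.4005 × 10^3 TeV = 400.5
  0.09831 PeV = 0.09831 × 10^3 TeV = 98.31
  43.56 TeV → 43.56
Sum: 235.6 + 400.5 + 98.31 + 43.56 = 777.97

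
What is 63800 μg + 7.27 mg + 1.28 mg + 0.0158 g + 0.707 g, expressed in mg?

In mg:
  63800 μg = 63800 × 10^-3 mg = 63.8
  7.27 mg → 7.27
  1.28 mg → 1.28
  0.0158 g = 0.0158 × 10^3 mg = 15.8
  0.707 g = 0.707 × 10^3 mg = 707
Sum: 63.8 + 7.27 + 1.28 + 15.8 + 707 = 795.15

795.15 mg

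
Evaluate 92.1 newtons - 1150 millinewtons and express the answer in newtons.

90.95 newtons

In newtons:
  92.1 newtons → 92.1
  1150 millinewtons = 1150 × 10^-3 newtons = 1.15
Difference: 92.1 - 1.15 = 90.95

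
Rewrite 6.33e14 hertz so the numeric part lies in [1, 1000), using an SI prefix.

633 terahertz

= 633e12 hertz; 1e12 is tera.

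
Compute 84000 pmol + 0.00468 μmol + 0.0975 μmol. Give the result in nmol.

In nmol:
  84000 pmol = 84000 × 10⁻³ nmol = 84
  0.00468 μmol = 0.00468 × 10³ nmol = 4.68
  0.0975 μmol = 0.0975 × 10³ nmol = 97.5
Sum: 84 + 4.68 + 97.5 = 186.18

186.18 nmol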